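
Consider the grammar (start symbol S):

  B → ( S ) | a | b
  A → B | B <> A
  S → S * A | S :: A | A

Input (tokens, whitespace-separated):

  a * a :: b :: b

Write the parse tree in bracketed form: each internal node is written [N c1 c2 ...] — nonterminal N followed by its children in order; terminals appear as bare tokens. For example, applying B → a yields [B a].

S
S :: A
S :: A :: A
S * A :: A :: A
A * A :: A :: A
B * A :: A :: A
a * A :: A :: A
a * B :: A :: A
a * a :: A :: A
a * a :: B :: A
a * a :: b :: A
a * a :: b :: B
a * a :: b :: b

[S [S [S [S [A [B a]]] * [A [B a]]] :: [A [B b]]] :: [A [B b]]]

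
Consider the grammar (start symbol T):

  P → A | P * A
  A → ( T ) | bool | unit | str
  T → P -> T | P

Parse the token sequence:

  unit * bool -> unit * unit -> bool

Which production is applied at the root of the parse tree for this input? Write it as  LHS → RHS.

T → P -> T

[T [P [P [A unit]] * [A bool]] -> [T [P [P [A unit]] * [A unit]] -> [T [P [A bool]]]]]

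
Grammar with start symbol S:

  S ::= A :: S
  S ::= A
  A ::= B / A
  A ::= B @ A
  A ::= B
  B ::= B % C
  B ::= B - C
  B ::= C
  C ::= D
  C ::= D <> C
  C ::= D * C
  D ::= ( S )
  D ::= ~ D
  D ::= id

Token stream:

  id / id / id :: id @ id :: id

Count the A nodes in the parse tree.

[S [A [B [C [D id]]] / [A [B [C [D id]]] / [A [B [C [D id]]]]]] :: [S [A [B [C [D id]]] @ [A [B [C [D id]]]]] :: [S [A [B [C [D id]]]]]]]

6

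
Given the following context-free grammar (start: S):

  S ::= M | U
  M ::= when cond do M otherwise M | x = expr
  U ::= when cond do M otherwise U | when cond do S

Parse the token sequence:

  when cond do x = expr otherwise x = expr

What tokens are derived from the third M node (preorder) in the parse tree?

[S [M when cond do [M x = expr] otherwise [M x = expr]]]

x = expr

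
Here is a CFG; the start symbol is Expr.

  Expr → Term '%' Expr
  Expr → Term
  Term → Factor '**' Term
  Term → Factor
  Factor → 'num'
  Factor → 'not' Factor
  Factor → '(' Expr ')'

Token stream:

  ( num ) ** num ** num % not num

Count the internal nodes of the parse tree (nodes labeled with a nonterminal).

[Expr [Term [Factor ( [Expr [Term [Factor num]]] )] ** [Term [Factor num] ** [Term [Factor num]]]] % [Expr [Term [Factor not [Factor num]]]]]

14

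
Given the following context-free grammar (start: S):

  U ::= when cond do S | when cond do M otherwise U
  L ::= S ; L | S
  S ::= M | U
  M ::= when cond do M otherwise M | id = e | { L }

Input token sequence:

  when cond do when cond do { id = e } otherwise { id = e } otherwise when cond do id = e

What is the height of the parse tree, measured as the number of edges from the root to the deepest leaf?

[S [U when cond do [M when cond do [M { [L [S [M id = e]]] }] otherwise [M { [L [S [M id = e]]] }]] otherwise [U when cond do [S [M id = e]]]]]

7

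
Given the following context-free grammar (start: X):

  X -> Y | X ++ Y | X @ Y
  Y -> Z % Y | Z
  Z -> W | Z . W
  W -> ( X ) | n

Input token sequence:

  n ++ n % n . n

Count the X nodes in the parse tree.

2

[X [X [Y [Z [W n]]]] ++ [Y [Z [W n]] % [Y [Z [Z [W n]] . [W n]]]]]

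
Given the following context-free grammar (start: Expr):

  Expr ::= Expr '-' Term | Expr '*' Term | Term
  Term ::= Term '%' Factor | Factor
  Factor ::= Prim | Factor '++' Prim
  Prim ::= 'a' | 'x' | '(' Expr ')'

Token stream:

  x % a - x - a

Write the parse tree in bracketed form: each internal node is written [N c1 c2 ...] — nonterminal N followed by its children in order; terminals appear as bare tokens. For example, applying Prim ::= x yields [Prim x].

Expr
Expr - Term
Expr - Term - Term
Term - Term - Term
Term % Factor - Term - Term
Factor % Factor - Term - Term
Prim % Factor - Term - Term
x % Factor - Term - Term
x % Prim - Term - Term
x % a - Term - Term
x % a - Factor - Term
x % a - Prim - Term
x % a - x - Term
x % a - x - Factor
x % a - x - Prim
x % a - x - a

[Expr [Expr [Expr [Term [Term [Factor [Prim x]]] % [Factor [Prim a]]]] - [Term [Factor [Prim x]]]] - [Term [Factor [Prim a]]]]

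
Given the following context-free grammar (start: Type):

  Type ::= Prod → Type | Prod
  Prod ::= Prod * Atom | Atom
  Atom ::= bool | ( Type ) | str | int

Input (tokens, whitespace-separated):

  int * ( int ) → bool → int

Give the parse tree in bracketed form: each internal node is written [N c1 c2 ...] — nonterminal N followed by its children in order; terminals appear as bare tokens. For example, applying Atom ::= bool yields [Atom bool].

[Type [Prod [Prod [Atom int]] * [Atom ( [Type [Prod [Atom int]]] )]] → [Type [Prod [Atom bool]] → [Type [Prod [Atom int]]]]]

Type
Prod → Type
Prod * Atom → Type
Atom * Atom → Type
int * Atom → Type
int * ( Type ) → Type
int * ( Prod ) → Type
int * ( Atom ) → Type
int * ( int ) → Type
int * ( int ) → Prod → Type
int * ( int ) → Atom → Type
int * ( int ) → bool → Type
int * ( int ) → bool → Prod
int * ( int ) → bool → Atom
int * ( int ) → bool → int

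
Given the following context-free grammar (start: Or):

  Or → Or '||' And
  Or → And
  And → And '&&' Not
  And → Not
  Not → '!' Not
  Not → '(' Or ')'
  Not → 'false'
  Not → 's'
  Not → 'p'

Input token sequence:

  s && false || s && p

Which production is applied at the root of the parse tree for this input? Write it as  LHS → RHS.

[Or [Or [And [And [Not s]] && [Not false]]] || [And [And [Not s]] && [Not p]]]

Or → Or '||' And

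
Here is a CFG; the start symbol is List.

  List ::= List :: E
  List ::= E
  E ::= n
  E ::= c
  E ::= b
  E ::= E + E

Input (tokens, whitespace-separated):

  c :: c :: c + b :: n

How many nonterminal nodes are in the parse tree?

10

[List [List [List [List [E c]] :: [E c]] :: [E [E c] + [E b]]] :: [E n]]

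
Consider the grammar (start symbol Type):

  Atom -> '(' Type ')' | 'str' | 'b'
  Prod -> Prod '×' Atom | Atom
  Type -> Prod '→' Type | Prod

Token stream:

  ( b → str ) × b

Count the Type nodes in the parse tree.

[Type [Prod [Prod [Atom ( [Type [Prod [Atom b]] → [Type [Prod [Atom str]]]] )]] × [Atom b]]]

3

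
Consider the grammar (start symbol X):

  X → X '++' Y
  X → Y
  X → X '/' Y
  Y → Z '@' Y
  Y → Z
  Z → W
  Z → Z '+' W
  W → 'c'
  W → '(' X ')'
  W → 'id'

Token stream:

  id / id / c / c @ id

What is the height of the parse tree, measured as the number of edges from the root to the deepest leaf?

[X [X [X [X [Y [Z [W id]]]] / [Y [Z [W id]]]] / [Y [Z [W c]]]] / [Y [Z [W c]] @ [Y [Z [W id]]]]]

7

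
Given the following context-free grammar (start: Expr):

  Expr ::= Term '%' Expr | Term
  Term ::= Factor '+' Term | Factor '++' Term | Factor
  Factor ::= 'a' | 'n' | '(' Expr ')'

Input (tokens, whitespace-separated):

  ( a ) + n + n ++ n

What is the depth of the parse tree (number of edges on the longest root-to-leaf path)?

[Expr [Term [Factor ( [Expr [Term [Factor a]]] )] + [Term [Factor n] + [Term [Factor n] ++ [Term [Factor n]]]]]]

6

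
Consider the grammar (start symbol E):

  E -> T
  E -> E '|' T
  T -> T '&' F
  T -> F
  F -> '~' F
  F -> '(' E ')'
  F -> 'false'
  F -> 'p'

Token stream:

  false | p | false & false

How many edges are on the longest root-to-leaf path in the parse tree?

5

[E [E [E [T [F false]]] | [T [F p]]] | [T [T [F false]] & [F false]]]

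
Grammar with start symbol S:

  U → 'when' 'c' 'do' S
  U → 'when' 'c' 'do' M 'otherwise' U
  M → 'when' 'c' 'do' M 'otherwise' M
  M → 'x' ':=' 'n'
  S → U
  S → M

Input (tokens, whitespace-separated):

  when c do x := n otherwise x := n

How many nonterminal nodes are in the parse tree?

[S [M when c do [M x := n] otherwise [M x := n]]]

4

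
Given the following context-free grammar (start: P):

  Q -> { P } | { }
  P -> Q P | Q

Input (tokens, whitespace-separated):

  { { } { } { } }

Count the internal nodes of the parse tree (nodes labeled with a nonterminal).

[P [Q { [P [Q { }] [P [Q { }] [P [Q { }]]]] }]]

8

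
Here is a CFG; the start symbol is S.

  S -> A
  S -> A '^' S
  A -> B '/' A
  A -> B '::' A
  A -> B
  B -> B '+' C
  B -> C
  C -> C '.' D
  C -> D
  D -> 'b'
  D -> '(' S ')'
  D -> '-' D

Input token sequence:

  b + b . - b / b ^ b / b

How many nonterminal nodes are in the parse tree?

24

[S [A [B [B [C [D b]]] + [C [C [D b]] . [D - [D b]]]] / [A [B [C [D b]]]]] ^ [S [A [B [C [D b]]] / [A [B [C [D b]]]]]]]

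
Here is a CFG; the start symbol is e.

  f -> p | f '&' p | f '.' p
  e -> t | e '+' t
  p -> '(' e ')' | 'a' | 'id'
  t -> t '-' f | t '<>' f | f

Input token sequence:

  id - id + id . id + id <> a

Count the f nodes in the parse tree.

6

[e [e [e [t [t [f [p id]]] - [f [p id]]]] + [t [f [f [p id]] . [p id]]]] + [t [t [f [p id]]] <> [f [p a]]]]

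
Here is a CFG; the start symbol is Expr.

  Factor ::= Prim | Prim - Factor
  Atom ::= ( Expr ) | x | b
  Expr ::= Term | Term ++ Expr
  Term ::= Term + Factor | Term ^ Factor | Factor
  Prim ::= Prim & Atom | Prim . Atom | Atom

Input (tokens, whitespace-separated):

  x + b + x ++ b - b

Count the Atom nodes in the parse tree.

[Expr [Term [Term [Term [Factor [Prim [Atom x]]]] + [Factor [Prim [Atom b]]]] + [Factor [Prim [Atom x]]]] ++ [Expr [Term [Factor [Prim [Atom b]] - [Factor [Prim [Atom b]]]]]]]

5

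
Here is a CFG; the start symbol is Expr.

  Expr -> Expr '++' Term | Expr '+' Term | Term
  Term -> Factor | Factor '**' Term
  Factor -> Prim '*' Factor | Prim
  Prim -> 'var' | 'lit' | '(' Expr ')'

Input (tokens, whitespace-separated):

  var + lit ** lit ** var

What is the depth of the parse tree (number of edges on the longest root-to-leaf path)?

[Expr [Expr [Term [Factor [Prim var]]]] + [Term [Factor [Prim lit]] ** [Term [Factor [Prim lit]] ** [Term [Factor [Prim var]]]]]]

6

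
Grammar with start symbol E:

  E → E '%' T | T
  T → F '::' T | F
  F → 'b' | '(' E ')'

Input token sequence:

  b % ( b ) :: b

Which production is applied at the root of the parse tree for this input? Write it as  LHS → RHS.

[E [E [T [F b]]] % [T [F ( [E [T [F b]]] )] :: [T [F b]]]]

E → E '%' T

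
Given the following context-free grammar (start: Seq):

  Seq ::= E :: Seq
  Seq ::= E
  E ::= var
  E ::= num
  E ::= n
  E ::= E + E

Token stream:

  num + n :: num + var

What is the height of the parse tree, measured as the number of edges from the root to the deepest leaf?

[Seq [E [E num] + [E n]] :: [Seq [E [E num] + [E var]]]]

4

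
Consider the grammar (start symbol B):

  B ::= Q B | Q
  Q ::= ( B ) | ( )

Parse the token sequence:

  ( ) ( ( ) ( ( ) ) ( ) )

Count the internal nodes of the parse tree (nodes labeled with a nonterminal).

[B [Q ( )] [B [Q ( [B [Q ( )] [B [Q ( [B [Q ( )]] )] [B [Q ( )]]]] )]]]

12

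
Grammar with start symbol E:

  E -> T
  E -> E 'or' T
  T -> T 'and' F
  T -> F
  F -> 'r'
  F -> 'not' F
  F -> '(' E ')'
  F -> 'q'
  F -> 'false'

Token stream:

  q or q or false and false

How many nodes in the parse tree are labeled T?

[E [E [E [T [F q]]] or [T [F q]]] or [T [T [F false]] and [F false]]]

4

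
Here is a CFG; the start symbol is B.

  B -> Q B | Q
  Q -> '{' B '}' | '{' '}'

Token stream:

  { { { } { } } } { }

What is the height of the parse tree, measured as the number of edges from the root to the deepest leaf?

[B [Q { [B [Q { [B [Q { }] [B [Q { }]]] }]] }] [B [Q { }]]]

7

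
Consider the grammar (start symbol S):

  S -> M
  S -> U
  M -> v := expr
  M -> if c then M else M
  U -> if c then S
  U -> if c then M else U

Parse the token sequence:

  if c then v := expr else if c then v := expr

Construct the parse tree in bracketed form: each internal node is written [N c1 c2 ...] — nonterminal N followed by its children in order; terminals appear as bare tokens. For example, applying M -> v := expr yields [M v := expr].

S
U
if c then M else U
if c then v := expr else U
if c then v := expr else if c then S
if c then v := expr else if c then M
if c then v := expr else if c then v := expr

[S [U if c then [M v := expr] else [U if c then [S [M v := expr]]]]]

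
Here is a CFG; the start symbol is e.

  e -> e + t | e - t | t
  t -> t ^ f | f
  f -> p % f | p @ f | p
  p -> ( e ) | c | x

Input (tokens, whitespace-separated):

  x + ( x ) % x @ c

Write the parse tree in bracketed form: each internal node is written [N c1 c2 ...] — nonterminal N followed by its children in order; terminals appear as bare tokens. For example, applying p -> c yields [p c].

[e [e [t [f [p x]]]] + [t [f [p ( [e [t [f [p x]]]] )] % [f [p x] @ [f [p c]]]]]]

e
e + t
t + t
f + t
p + t
x + t
x + f
x + p % f
x + ( e ) % f
x + ( t ) % f
x + ( f ) % f
x + ( p ) % f
x + ( x ) % f
x + ( x ) % p @ f
x + ( x ) % x @ f
x + ( x ) % x @ p
x + ( x ) % x @ c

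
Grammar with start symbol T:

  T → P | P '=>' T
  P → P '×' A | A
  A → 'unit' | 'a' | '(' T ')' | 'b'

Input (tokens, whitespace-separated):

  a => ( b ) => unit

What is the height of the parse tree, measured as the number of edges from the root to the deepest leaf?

[T [P [A a]] => [T [P [A ( [T [P [A b]]] )]] => [T [P [A unit]]]]]

7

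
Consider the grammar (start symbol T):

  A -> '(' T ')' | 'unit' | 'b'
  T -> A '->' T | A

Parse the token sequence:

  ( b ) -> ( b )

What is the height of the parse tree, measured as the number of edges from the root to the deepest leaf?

[T [A ( [T [A b]] )] -> [T [A ( [T [A b]] )]]]

5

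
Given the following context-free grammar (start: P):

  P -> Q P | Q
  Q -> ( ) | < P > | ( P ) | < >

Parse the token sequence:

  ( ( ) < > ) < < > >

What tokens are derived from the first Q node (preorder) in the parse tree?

( ( ) < > )

[P [Q ( [P [Q ( )] [P [Q < >]]] )] [P [Q < [P [Q < >]] >]]]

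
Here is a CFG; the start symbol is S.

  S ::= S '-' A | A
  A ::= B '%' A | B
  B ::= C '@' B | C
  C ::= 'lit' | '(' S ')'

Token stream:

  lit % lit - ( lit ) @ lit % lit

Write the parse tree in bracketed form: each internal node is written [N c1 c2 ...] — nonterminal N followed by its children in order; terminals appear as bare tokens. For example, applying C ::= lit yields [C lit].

[S [S [A [B [C lit]] % [A [B [C lit]]]]] - [A [B [C ( [S [A [B [C lit]]]] )] @ [B [C lit]]] % [A [B [C lit]]]]]

S
S - A
A - A
B % A - A
C % A - A
lit % A - A
lit % B - A
lit % C - A
lit % lit - A
lit % lit - B % A
lit % lit - C @ B % A
lit % lit - ( S ) @ B % A
lit % lit - ( A ) @ B % A
lit % lit - ( B ) @ B % A
lit % lit - ( C ) @ B % A
lit % lit - ( lit ) @ B % A
lit % lit - ( lit ) @ C % A
lit % lit - ( lit ) @ lit % A
lit % lit - ( lit ) @ lit % B
lit % lit - ( lit ) @ lit % C
lit % lit - ( lit ) @ lit % lit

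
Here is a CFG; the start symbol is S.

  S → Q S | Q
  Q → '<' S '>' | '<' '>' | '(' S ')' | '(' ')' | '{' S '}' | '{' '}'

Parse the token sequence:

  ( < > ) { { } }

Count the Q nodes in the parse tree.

[S [Q ( [S [Q < >]] )] [S [Q { [S [Q { }]] }]]]

4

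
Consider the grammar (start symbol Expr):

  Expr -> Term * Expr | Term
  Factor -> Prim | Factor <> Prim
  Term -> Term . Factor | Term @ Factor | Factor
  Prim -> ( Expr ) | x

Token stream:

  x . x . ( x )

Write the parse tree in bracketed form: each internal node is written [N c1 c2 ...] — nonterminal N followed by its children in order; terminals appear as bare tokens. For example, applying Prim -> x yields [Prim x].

Expr
Term
Term . Factor
Term . Factor . Factor
Factor . Factor . Factor
Prim . Factor . Factor
x . Factor . Factor
x . Prim . Factor
x . x . Factor
x . x . Prim
x . x . ( Expr )
x . x . ( Term )
x . x . ( Factor )
x . x . ( Prim )
x . x . ( x )

[Expr [Term [Term [Term [Factor [Prim x]]] . [Factor [Prim x]]] . [Factor [Prim ( [Expr [Term [Factor [Prim x]]]] )]]]]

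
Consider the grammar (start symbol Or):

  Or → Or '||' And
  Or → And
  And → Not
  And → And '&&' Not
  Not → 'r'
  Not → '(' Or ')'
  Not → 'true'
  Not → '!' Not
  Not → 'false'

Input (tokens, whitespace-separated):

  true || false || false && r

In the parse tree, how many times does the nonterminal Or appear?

[Or [Or [Or [And [Not true]]] || [And [Not false]]] || [And [And [Not false]] && [Not r]]]

3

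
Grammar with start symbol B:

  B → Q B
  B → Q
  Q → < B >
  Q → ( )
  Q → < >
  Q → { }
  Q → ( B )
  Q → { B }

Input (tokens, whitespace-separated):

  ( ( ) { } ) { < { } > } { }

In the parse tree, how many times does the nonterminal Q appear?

7

[B [Q ( [B [Q ( )] [B [Q { }]]] )] [B [Q { [B [Q < [B [Q { }]] >]] }] [B [Q { }]]]]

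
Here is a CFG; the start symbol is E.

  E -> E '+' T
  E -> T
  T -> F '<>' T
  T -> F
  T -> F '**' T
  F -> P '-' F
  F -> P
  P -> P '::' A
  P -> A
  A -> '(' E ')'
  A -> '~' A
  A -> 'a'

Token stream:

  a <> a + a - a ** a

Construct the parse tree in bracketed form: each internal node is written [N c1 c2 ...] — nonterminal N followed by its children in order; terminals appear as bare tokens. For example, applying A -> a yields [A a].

E
E + T
T + T
F <> T + T
P <> T + T
A <> T + T
a <> T + T
a <> F + T
a <> P + T
a <> A + T
a <> a + T
a <> a + F ** T
a <> a + P - F ** T
a <> a + A - F ** T
a <> a + a - F ** T
a <> a + a - P ** T
a <> a + a - A ** T
a <> a + a - a ** T
a <> a + a - a ** F
a <> a + a - a ** P
a <> a + a - a ** A
a <> a + a - a ** a

[E [E [T [F [P [A a]]] <> [T [F [P [A a]]]]]] + [T [F [P [A a]] - [F [P [A a]]]] ** [T [F [P [A a]]]]]]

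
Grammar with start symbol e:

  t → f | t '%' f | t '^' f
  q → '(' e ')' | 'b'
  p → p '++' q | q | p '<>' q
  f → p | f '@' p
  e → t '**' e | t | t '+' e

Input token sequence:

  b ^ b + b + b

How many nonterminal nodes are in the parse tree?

19

[e [t [t [f [p [q b]]]] ^ [f [p [q b]]]] + [e [t [f [p [q b]]]] + [e [t [f [p [q b]]]]]]]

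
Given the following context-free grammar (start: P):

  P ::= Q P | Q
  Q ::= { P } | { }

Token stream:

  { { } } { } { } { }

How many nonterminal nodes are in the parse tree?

10

[P [Q { [P [Q { }]] }] [P [Q { }] [P [Q { }] [P [Q { }]]]]]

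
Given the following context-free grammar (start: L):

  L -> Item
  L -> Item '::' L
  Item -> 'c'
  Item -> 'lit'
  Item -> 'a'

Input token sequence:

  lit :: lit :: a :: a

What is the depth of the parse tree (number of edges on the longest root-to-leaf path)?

[L [Item lit] :: [L [Item lit] :: [L [Item a] :: [L [Item a]]]]]

5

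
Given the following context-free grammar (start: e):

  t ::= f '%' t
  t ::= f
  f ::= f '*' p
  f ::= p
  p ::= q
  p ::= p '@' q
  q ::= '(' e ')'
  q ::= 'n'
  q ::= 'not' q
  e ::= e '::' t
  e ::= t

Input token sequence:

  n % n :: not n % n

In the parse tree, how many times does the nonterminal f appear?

4

[e [e [t [f [p [q n]]] % [t [f [p [q n]]]]]] :: [t [f [p [q not [q n]]]] % [t [f [p [q n]]]]]]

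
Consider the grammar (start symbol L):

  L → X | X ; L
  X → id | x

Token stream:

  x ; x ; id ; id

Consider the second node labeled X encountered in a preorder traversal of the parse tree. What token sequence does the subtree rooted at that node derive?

x

[L [X x] ; [L [X x] ; [L [X id] ; [L [X id]]]]]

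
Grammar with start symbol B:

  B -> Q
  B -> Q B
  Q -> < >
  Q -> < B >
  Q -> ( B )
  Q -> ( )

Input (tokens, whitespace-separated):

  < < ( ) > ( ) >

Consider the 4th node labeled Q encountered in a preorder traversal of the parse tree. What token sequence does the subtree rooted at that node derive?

[B [Q < [B [Q < [B [Q ( )]] >] [B [Q ( )]]] >]]

( )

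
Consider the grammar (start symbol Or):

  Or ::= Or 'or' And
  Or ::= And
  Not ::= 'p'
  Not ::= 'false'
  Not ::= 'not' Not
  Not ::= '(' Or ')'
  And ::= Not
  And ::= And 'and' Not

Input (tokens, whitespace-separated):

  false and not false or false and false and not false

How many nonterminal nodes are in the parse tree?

14

[Or [Or [And [And [Not false]] and [Not not [Not false]]]] or [And [And [And [Not false]] and [Not false]] and [Not not [Not false]]]]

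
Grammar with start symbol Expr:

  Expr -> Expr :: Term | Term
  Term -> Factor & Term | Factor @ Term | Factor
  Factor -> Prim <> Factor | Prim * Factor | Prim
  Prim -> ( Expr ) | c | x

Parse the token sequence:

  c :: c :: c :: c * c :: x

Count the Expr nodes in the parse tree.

[Expr [Expr [Expr [Expr [Expr [Term [Factor [Prim c]]]] :: [Term [Factor [Prim c]]]] :: [Term [Factor [Prim c]]]] :: [Term [Factor [Prim c] * [Factor [Prim c]]]]] :: [Term [Factor [Prim x]]]]

5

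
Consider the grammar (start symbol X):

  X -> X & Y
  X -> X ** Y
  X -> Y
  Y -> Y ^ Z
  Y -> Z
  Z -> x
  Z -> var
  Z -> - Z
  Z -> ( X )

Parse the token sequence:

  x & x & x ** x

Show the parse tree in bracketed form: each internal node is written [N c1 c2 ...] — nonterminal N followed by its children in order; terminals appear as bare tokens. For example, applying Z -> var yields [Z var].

[X [X [X [X [Y [Z x]]] & [Y [Z x]]] & [Y [Z x]]] ** [Y [Z x]]]

X
X ** Y
X & Y ** Y
X & Y & Y ** Y
Y & Y & Y ** Y
Z & Y & Y ** Y
x & Y & Y ** Y
x & Z & Y ** Y
x & x & Y ** Y
x & x & Z ** Y
x & x & x ** Y
x & x & x ** Z
x & x & x ** x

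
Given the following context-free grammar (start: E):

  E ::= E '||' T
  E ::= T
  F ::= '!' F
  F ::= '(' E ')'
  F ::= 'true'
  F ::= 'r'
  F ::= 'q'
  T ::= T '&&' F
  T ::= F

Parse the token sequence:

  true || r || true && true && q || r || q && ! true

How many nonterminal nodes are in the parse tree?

[E [E [E [E [E [T [F true]]] || [T [F r]]] || [T [T [T [F true]] && [F true]] && [F q]]] || [T [F r]]] || [T [T [F q]] && [F ! [F true]]]]

22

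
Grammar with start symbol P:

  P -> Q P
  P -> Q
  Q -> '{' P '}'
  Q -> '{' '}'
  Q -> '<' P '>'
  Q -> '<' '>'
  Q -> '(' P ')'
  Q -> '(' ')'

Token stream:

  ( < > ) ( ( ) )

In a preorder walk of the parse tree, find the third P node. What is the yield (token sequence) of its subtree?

( ( ) )

[P [Q ( [P [Q < >]] )] [P [Q ( [P [Q ( )]] )]]]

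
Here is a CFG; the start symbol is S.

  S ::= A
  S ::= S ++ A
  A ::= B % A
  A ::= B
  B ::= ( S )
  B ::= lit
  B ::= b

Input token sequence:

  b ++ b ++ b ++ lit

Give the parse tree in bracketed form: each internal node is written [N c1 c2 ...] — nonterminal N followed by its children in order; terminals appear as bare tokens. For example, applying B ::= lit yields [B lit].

S
S ++ A
S ++ A ++ A
S ++ A ++ A ++ A
A ++ A ++ A ++ A
B ++ A ++ A ++ A
b ++ A ++ A ++ A
b ++ B ++ A ++ A
b ++ b ++ A ++ A
b ++ b ++ B ++ A
b ++ b ++ b ++ A
b ++ b ++ b ++ B
b ++ b ++ b ++ lit

[S [S [S [S [A [B b]]] ++ [A [B b]]] ++ [A [B b]]] ++ [A [B lit]]]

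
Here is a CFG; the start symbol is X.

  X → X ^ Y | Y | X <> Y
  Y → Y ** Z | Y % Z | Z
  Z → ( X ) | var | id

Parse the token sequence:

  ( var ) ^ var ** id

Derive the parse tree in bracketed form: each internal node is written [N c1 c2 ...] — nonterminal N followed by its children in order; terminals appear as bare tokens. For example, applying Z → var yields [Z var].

[X [X [Y [Z ( [X [Y [Z var]]] )]]] ^ [Y [Y [Z var]] ** [Z id]]]

X
X ^ Y
Y ^ Y
Z ^ Y
( X ) ^ Y
( Y ) ^ Y
( Z ) ^ Y
( var ) ^ Y
( var ) ^ Y ** Z
( var ) ^ Z ** Z
( var ) ^ var ** Z
( var ) ^ var ** id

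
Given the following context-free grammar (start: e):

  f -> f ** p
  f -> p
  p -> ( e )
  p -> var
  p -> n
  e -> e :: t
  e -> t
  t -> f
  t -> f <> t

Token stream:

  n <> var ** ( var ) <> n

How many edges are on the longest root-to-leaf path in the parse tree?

9

[e [t [f [p n]] <> [t [f [f [p var]] ** [p ( [e [t [f [p var]]]] )]] <> [t [f [p n]]]]]]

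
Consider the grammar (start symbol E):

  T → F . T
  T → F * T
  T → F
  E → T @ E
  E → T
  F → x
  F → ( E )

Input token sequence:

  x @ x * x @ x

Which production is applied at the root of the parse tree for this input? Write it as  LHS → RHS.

[E [T [F x]] @ [E [T [F x] * [T [F x]]] @ [E [T [F x]]]]]

E → T @ E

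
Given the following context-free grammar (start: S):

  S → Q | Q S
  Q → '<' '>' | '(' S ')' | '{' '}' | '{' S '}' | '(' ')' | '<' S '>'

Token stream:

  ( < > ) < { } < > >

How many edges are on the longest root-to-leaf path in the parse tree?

[S [Q ( [S [Q < >]] )] [S [Q < [S [Q { }] [S [Q < >]]] >]]]

6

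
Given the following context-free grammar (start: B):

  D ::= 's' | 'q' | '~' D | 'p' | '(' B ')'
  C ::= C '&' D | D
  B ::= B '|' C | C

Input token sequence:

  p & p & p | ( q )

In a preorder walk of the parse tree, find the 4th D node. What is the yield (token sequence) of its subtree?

( q )

[B [B [C [C [C [D p]] & [D p]] & [D p]]] | [C [D ( [B [C [D q]]] )]]]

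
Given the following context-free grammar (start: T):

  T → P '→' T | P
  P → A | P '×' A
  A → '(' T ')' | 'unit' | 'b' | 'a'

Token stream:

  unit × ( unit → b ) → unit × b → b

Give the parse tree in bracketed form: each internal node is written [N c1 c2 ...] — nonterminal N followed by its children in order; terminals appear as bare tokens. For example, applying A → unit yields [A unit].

T
P → T
P × A → T
A × A → T
unit × A → T
unit × ( T ) → T
unit × ( P → T ) → T
unit × ( A → T ) → T
unit × ( unit → T ) → T
unit × ( unit → P ) → T
unit × ( unit → A ) → T
unit × ( unit → b ) → T
unit × ( unit → b ) → P → T
unit × ( unit → b ) → P × A → T
unit × ( unit → b ) → A × A → T
unit × ( unit → b ) → unit × A → T
unit × ( unit → b ) → unit × b → T
unit × ( unit → b ) → unit × b → P
unit × ( unit → b ) → unit × b → A
unit × ( unit → b ) → unit × b → b

[T [P [P [A unit]] × [A ( [T [P [A unit]] → [T [P [A b]]]] )]] → [T [P [P [A unit]] × [A b]] → [T [P [A b]]]]]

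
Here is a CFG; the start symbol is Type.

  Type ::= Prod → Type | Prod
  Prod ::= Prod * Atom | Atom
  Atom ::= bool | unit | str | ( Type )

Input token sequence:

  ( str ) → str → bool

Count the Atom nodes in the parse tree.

4

[Type [Prod [Atom ( [Type [Prod [Atom str]]] )]] → [Type [Prod [Atom str]] → [Type [Prod [Atom bool]]]]]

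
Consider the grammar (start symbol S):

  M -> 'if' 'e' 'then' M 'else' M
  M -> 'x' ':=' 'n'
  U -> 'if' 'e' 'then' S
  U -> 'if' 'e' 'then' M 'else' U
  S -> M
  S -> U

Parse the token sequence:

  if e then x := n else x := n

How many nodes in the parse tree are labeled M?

[S [M if e then [M x := n] else [M x := n]]]

3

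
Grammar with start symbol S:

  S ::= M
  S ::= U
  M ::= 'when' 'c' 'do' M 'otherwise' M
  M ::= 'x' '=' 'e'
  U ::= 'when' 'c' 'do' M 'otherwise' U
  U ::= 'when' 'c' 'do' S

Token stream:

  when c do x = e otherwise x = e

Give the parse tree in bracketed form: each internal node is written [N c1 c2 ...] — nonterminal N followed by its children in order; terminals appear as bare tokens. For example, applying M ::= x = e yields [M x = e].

[S [M when c do [M x = e] otherwise [M x = e]]]

S
M
when c do M otherwise M
when c do x = e otherwise M
when c do x = e otherwise x = e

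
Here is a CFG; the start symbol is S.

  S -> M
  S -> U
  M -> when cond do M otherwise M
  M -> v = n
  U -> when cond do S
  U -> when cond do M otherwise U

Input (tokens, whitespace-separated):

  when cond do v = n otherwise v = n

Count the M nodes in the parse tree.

[S [M when cond do [M v = n] otherwise [M v = n]]]

3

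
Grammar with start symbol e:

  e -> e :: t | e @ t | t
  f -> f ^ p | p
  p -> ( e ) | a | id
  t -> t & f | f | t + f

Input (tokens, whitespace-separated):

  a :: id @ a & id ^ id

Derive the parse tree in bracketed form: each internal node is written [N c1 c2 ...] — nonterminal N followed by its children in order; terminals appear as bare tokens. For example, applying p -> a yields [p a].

[e [e [e [t [f [p a]]]] :: [t [f [p id]]]] @ [t [t [f [p a]]] & [f [f [p id]] ^ [p id]]]]

e
e @ t
e :: t @ t
t :: t @ t
f :: t @ t
p :: t @ t
a :: t @ t
a :: f @ t
a :: p @ t
a :: id @ t
a :: id @ t & f
a :: id @ f & f
a :: id @ p & f
a :: id @ a & f
a :: id @ a & f ^ p
a :: id @ a & p ^ p
a :: id @ a & id ^ p
a :: id @ a & id ^ id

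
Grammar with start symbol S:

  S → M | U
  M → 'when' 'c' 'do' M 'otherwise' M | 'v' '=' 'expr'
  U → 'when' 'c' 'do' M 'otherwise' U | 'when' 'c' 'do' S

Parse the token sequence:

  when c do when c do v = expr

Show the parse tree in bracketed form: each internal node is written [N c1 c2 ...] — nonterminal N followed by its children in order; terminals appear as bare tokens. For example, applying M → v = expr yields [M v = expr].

[S [U when c do [S [U when c do [S [M v = expr]]]]]]

S
U
when c do S
when c do U
when c do when c do S
when c do when c do M
when c do when c do v = expr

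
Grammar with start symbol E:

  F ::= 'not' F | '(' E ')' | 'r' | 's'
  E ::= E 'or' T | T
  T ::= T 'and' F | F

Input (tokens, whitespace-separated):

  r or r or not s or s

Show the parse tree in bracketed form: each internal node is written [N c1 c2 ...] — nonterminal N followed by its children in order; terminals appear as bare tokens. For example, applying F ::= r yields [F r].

[E [E [E [E [T [F r]]] or [T [F r]]] or [T [F not [F s]]]] or [T [F s]]]

E
E or T
E or T or T
E or T or T or T
T or T or T or T
F or T or T or T
r or T or T or T
r or F or T or T
r or r or T or T
r or r or F or T
r or r or not F or T
r or r or not s or T
r or r or not s or F
r or r or not s or s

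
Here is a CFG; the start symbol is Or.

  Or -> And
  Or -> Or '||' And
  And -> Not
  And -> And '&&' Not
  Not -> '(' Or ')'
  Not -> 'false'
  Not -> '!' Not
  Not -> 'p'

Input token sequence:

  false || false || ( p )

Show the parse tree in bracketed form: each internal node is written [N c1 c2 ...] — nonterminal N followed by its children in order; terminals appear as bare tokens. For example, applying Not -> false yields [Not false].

[Or [Or [Or [And [Not false]]] || [And [Not false]]] || [And [Not ( [Or [And [Not p]]] )]]]

Or
Or || And
Or || And || And
And || And || And
Not || And || And
false || And || And
false || Not || And
false || false || And
false || false || Not
false || false || ( Or )
false || false || ( And )
false || false || ( Not )
false || false || ( p )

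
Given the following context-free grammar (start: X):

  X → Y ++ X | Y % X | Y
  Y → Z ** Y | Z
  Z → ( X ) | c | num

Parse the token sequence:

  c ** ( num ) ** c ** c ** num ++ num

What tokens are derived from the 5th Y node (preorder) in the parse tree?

[X [Y [Z c] ** [Y [Z ( [X [Y [Z num]]] )] ** [Y [Z c] ** [Y [Z c] ** [Y [Z num]]]]]] ++ [X [Y [Z num]]]]

c ** num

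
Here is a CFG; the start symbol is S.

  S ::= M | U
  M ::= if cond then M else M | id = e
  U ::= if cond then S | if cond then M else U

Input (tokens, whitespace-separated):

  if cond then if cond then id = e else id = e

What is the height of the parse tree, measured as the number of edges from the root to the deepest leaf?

[S [U if cond then [S [M if cond then [M id = e] else [M id = e]]]]]

5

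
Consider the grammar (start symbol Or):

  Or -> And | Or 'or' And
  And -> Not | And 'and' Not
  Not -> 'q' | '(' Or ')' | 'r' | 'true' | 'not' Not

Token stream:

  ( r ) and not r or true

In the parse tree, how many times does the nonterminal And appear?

4

[Or [Or [And [And [Not ( [Or [And [Not r]]] )]] and [Not not [Not r]]]] or [And [Not true]]]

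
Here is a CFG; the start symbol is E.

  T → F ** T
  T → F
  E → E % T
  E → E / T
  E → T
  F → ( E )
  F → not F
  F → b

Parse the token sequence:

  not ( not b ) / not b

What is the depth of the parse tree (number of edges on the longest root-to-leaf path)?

[E [E [T [F not [F ( [E [T [F not [F b]]]] )]]]] / [T [F not [F b]]]]

9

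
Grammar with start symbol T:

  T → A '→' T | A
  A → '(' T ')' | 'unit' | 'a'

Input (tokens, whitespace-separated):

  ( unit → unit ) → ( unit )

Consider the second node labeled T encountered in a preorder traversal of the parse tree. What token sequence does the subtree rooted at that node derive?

unit → unit

[T [A ( [T [A unit] → [T [A unit]]] )] → [T [A ( [T [A unit]] )]]]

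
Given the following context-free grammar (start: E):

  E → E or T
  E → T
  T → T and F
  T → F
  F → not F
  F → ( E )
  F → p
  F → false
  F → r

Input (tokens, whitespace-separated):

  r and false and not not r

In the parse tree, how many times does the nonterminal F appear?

5

[E [T [T [T [F r]] and [F false]] and [F not [F not [F r]]]]]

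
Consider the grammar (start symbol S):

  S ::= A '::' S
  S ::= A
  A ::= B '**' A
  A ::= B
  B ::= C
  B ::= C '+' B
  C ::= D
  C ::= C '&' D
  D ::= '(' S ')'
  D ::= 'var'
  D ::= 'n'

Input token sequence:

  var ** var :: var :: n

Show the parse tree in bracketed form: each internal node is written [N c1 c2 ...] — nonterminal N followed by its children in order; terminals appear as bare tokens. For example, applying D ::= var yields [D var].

[S [A [B [C [D var]]] ** [A [B [C [D var]]]]] :: [S [A [B [C [D var]]]] :: [S [A [B [C [D n]]]]]]]

S
A :: S
B ** A :: S
C ** A :: S
D ** A :: S
var ** A :: S
var ** B :: S
var ** C :: S
var ** D :: S
var ** var :: S
var ** var :: A :: S
var ** var :: B :: S
var ** var :: C :: S
var ** var :: D :: S
var ** var :: var :: S
var ** var :: var :: A
var ** var :: var :: B
var ** var :: var :: C
var ** var :: var :: D
var ** var :: var :: n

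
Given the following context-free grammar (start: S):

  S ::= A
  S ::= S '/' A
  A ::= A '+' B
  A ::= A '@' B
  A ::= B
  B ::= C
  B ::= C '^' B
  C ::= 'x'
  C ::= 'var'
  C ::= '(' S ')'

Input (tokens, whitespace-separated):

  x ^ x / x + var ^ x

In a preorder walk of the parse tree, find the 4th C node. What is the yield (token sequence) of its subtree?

[S [S [A [B [C x] ^ [B [C x]]]]] / [A [A [B [C x]]] + [B [C var] ^ [B [C x]]]]]

var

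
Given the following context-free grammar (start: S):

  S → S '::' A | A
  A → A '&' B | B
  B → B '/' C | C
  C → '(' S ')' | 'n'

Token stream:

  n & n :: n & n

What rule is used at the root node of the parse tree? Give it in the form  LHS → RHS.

[S [S [A [A [B [C n]]] & [B [C n]]]] :: [A [A [B [C n]]] & [B [C n]]]]

S → S '::' A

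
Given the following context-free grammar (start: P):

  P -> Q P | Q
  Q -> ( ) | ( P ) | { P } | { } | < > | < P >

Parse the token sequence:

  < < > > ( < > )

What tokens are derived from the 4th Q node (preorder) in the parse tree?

[P [Q < [P [Q < >]] >] [P [Q ( [P [Q < >]] )]]]

< >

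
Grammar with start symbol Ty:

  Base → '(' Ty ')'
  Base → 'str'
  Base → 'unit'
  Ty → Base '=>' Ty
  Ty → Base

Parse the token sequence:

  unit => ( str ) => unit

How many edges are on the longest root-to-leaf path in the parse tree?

5

[Ty [Base unit] => [Ty [Base ( [Ty [Base str]] )] => [Ty [Base unit]]]]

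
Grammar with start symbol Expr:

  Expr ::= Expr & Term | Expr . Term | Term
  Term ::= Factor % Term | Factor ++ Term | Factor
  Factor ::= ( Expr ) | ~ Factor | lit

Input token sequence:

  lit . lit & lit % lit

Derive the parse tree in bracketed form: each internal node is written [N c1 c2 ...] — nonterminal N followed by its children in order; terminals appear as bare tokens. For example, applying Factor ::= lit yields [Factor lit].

[Expr [Expr [Expr [Term [Factor lit]]] . [Term [Factor lit]]] & [Term [Factor lit] % [Term [Factor lit]]]]

Expr
Expr & Term
Expr . Term & Term
Term . Term & Term
Factor . Term & Term
lit . Term & Term
lit . Factor & Term
lit . lit & Term
lit . lit & Factor % Term
lit . lit & lit % Term
lit . lit & lit % Factor
lit . lit & lit % lit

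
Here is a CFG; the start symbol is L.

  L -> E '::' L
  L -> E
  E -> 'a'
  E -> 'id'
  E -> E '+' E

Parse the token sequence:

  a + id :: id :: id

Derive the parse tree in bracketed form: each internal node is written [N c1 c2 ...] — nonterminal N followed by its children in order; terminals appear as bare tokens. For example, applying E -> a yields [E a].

[L [E [E a] + [E id]] :: [L [E id] :: [L [E id]]]]

L
E :: L
E + E :: L
a + E :: L
a + id :: L
a + id :: E :: L
a + id :: id :: L
a + id :: id :: E
a + id :: id :: id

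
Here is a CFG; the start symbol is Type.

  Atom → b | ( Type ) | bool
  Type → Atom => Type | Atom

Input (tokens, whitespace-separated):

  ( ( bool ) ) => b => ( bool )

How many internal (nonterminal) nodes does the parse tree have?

[Type [Atom ( [Type [Atom ( [Type [Atom bool]] )]] )] => [Type [Atom b] => [Type [Atom ( [Type [Atom bool]] )]]]]

12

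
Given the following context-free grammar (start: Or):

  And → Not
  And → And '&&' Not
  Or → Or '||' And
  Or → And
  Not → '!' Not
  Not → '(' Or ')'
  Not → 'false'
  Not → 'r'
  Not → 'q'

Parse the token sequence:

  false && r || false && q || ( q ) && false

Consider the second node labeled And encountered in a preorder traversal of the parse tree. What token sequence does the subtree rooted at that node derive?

false

[Or [Or [Or [And [And [Not false]] && [Not r]]] || [And [And [Not false]] && [Not q]]] || [And [And [Not ( [Or [And [Not q]]] )]] && [Not false]]]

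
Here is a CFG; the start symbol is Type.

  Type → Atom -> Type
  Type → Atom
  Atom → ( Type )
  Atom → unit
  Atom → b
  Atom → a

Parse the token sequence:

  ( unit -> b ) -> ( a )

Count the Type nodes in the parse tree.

5

[Type [Atom ( [Type [Atom unit] -> [Type [Atom b]]] )] -> [Type [Atom ( [Type [Atom a]] )]]]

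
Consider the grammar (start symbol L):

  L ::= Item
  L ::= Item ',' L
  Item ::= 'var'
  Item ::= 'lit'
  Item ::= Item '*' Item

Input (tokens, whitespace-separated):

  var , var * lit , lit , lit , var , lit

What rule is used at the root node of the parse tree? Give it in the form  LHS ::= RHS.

[L [Item var] , [L [Item [Item var] * [Item lit]] , [L [Item lit] , [L [Item lit] , [L [Item var] , [L [Item lit]]]]]]]

L ::= Item ',' L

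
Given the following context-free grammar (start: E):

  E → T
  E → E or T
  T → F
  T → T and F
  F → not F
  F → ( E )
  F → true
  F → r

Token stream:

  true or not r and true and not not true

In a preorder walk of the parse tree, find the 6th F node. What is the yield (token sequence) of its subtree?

[E [E [T [F true]]] or [T [T [T [F not [F r]]] and [F true]] and [F not [F not [F true]]]]]

not true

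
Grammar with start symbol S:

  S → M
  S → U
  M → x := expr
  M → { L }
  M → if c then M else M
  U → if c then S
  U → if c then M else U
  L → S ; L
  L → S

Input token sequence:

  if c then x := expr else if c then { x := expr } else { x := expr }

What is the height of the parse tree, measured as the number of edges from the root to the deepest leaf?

7

[S [M if c then [M x := expr] else [M if c then [M { [L [S [M x := expr]]] }] else [M { [L [S [M x := expr]]] }]]]]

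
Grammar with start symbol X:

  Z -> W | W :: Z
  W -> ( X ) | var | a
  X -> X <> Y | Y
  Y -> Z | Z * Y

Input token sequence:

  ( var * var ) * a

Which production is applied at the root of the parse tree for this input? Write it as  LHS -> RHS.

X -> Y

[X [Y [Z [W ( [X [Y [Z [W var]] * [Y [Z [W var]]]]] )]] * [Y [Z [W a]]]]]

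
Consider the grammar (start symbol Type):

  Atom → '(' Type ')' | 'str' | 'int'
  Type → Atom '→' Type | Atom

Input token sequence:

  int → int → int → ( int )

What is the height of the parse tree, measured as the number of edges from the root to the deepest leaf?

7

[Type [Atom int] → [Type [Atom int] → [Type [Atom int] → [Type [Atom ( [Type [Atom int]] )]]]]]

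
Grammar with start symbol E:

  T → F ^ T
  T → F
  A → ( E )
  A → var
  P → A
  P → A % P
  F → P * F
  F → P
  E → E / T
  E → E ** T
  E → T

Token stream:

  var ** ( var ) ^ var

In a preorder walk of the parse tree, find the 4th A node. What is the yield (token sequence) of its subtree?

var

[E [E [T [F [P [A var]]]]] ** [T [F [P [A ( [E [T [F [P [A var]]]]] )]]] ^ [T [F [P [A var]]]]]]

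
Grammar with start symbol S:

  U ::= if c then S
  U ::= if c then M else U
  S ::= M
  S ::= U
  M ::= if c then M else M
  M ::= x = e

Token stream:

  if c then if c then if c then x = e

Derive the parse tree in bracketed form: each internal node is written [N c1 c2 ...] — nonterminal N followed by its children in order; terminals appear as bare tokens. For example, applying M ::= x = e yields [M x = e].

S
U
if c then S
if c then U
if c then if c then S
if c then if c then U
if c then if c then if c then S
if c then if c then if c then M
if c then if c then if c then x = e

[S [U if c then [S [U if c then [S [U if c then [S [M x = e]]]]]]]]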